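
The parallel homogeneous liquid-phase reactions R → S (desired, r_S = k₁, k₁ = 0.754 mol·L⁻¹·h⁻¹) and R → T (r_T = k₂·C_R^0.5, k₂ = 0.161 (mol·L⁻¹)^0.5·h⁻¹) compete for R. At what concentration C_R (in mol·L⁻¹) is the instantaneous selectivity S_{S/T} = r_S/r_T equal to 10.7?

S_{S/T} = (k₁/k₂)·C_R^-0.5 ⇒ C_R = (S·k₂/k₁)^(-2).
= (10.7×0.161/0.754)^(-2) = (2.285)^(-2) = 0.192 mol·L⁻¹.

0.192 mol·L⁻¹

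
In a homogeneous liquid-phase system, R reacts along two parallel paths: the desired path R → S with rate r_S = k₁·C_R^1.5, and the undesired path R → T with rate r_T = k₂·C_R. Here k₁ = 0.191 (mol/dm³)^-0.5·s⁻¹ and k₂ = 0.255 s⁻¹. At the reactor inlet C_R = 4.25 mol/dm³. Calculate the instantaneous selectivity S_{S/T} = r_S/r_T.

S_{S/T} = r_S/r_T = (k₁·C_R^1.5)/(k₂·C_R) = (k₁/k₂)·C_R^0.5.
= (0.191×4.250^1.5) / (0.255×4.250) = 1.673/1.084 = 1.54.
Since the desired path is higher order in R, keeping C_R high (PFR or concentrated feed) favours S.

1.54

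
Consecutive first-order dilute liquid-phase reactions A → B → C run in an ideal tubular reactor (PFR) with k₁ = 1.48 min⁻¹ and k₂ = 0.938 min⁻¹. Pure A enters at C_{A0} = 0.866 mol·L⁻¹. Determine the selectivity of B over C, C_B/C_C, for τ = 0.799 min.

1.89

For first-order series with pure A initially, C_B(τ) = k₁C_{A0}/(k₂−k₁)·(e^(−k₁τ) − e^(−k₂τ)).
e^(−k₁τ) = e^(−1.48×0.799) = e^(−1.183) = 0.3065; e^(−k₂τ) = e^(−0.7495) = 0.4726.
C_B = 1.48×0.866/(0.938−1.48) × (0.3065−0.4726) = (-2.365)×(-0.1661) = 0.3928 mol·L⁻¹.
C_A = C_{A0}e^(−k₁τ) = 0.2654 mol·L⁻¹, so C_C = C_{A0}−C_A−C_B = 0.2077 mol·L⁻¹; C_B/C_C = 1.89.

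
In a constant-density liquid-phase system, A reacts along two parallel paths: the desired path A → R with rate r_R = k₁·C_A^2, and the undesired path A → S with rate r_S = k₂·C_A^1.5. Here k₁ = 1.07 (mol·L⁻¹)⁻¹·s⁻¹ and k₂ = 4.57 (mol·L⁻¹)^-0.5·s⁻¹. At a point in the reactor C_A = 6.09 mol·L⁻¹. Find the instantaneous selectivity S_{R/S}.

0.578

S_{R/S} = r_R/r_S = (k₁·C_A^2)/(k₂·C_A^1.5) = (k₁/k₂)·C_A^0.5.
= (1.07×6.090^2) / (4.57×6.090^1.5) = 39.68/68.68 = 0.578.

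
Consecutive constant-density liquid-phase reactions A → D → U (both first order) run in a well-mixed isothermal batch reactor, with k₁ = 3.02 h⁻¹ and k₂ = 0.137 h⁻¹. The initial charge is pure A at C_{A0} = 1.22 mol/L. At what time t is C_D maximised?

The intermediate peaks when r₁ = r₂, i.e. k₁e^(−k₁t) = k₂e^(−k₂t), giving t_opt = ln(k₂/k₁)/(k₂−k₁).
= ln(0.137/3.02)/(0.137−3.02) = ln(0.04536)/-2.883 = -3.093/-2.883 = 1.07 h.

1.07 h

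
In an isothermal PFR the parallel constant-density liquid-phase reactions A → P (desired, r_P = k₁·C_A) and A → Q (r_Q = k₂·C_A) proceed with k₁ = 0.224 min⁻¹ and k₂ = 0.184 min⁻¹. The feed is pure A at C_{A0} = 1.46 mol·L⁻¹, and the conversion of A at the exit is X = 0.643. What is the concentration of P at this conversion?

0.515 mol·L⁻¹

C_A = C_{A0}(1−X) = 0.5212 mol·L⁻¹.
Both paths are first order in A, so the instantaneous fraction to P is constant: dC_P/d(−C_A) = k₁/(k₁+k₂) = 0.5490.
C_P = 0.5490·(C_{A0}−C_A) = 0.5490×0.9388 = 0.515 mol·L⁻¹.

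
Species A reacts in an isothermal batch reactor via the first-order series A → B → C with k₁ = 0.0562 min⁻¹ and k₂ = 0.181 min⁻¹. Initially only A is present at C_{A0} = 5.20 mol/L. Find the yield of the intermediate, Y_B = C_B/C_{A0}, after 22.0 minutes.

Solving the coupled first-order balances gives C_B(t) = [k₁/(k₂−k₁)]·C_{A0}·(e^(−k₁t) − e^(−k₂t)).
e^(−k₁t) = e^(−0.0562×22.0) = e^(−1.236) = 0.2904; e^(−k₂t) = e^(−3.982) = 0.01865.
C_B = 0.0562×5.20/(0.181−0.0562) × (0.2904−0.01865) = 2.342×0.2718 = 0.6364 mol/L.
Y_B = C_B/C_{A0} = 0.6364/5.20 = 0.122.

0.122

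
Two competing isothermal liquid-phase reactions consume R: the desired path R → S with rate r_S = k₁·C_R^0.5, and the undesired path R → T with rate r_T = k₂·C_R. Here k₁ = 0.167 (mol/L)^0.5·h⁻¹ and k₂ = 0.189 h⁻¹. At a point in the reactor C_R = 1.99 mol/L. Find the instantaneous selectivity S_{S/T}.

0.626

S_{S/T} = r_S/r_T = (k₁·C_R^0.5)/(k₂·C_R) = (k₁/k₂)·C_R^-0.5.
= (0.167×1.990^0.5) / (0.189×1.990) = 0.2356/0.3761 = 0.626.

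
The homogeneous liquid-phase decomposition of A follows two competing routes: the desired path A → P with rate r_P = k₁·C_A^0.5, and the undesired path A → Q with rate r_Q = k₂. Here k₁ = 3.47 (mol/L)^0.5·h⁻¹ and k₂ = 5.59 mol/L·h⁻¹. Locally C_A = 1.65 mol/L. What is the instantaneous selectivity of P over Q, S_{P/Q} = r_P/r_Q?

0.797

S_{P/Q} = r_P/r_Q = (k₁·C_A^0.5)/(k₂) = (k₁/k₂)·C_A^0.5.
= (3.47×1.650^0.5) / (5.59) = 4.457/5.590 = 0.797.
Since the desired path is higher order in A, keeping C_A high (PFR or concentrated feed) favours P.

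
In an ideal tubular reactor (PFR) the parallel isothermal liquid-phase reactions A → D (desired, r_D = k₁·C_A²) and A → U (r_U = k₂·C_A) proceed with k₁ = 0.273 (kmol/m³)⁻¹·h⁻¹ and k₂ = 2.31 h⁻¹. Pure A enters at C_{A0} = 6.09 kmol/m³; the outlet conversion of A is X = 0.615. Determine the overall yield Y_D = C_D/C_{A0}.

C_A = C_{A0}(1−X) = 2.345 kmol/m³.
Along a PFR/batch, dC_U/dC_A = −r_U/(r_D+r_U) = −k₂/(k₂+k₁·C_A).
Integrating from C_{A0} to C_A: C_U = (2.31/0.273)·ln[(2.31+0.273·6.09)/(2.31+0.273·2.34)] = 8.462·ln(3.973/2.950) = 2.518 kmol/m³.
Then C_D = (C_{A0}−C_A) − C_U = 3.745 − 2.518 = 1.227 kmol/m³.
Y_D = C_D/C_{A0} = 1.227/6.09 = 0.202.

0.202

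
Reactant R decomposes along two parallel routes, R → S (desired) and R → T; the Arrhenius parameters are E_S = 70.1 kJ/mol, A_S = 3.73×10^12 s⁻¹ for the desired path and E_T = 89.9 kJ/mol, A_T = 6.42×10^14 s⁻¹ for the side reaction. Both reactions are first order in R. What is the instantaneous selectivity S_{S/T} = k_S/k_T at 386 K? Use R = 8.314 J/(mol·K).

k_S/k_T = (A_S/A_T)·exp[−(E_S−E_T)/(RT)] = (A_S/A_T)·exp[(E_T−E_S)/(RT)].
(E_T−E_S)/(RT) = (89.9−70.1)×10³/(8.314×386) = 19800/3209 = 6.170.
k_S/k_T = (3.73×10^12/6.42×10^14)·exp(6.170) = 0.005810 × 478.1 = 2.78.

2.78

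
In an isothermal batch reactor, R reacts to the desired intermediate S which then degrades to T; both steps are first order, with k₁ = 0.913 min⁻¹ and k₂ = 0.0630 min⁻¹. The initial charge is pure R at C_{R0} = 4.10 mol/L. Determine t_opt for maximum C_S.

3.15 min

The intermediate peaks when r₁ = r₂, i.e. k₁e^(−k₁t) = k₂e^(−k₂t), giving t_opt = ln(k₂/k₁)/(k₂−k₁).
= ln(0.0630/0.913)/(0.0630−0.913) = ln(0.06900)/-0.8500 = -2.674/-0.8500 = 3.15 min.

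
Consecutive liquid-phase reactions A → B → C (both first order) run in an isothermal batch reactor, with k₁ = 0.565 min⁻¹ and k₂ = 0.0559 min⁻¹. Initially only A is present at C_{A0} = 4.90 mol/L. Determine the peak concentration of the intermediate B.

3.80 mol/L

Evaluating C_B at t_opt = ln(k₂/k₁)/(k₂−k₁) gives C_{B,max}/C_{A0} = (k₁/k₂)^[k₂/(k₂−k₁)].
= (0.565/0.0559)^(0.0559/(0.0559−0.565)) = (10.11)^(-0.1098) = 0.7757.
C_{B,max} = 0.7757×4.90 = 3.80 mol/L.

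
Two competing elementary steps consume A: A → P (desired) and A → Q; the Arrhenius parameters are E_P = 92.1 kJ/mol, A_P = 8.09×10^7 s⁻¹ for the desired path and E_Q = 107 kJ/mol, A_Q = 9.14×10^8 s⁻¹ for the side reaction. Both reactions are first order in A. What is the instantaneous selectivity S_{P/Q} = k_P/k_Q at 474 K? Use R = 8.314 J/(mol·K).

3.88

Since both paths have the same order in A, the concentration cancels and S_{P/Q} = k_P/k_Q = (A_P/A_Q)·exp[(E_Q−E_P)/(RT)].
(E_Q−E_P)/(RT) = (107−92.1)×10³/(8.314×474) = 14900/3941 = 3.781.
k_P/k_Q = (8.09×10^7/9.14×10^8)·exp(3.781) = 0.08851 × 43.86 = 3.88.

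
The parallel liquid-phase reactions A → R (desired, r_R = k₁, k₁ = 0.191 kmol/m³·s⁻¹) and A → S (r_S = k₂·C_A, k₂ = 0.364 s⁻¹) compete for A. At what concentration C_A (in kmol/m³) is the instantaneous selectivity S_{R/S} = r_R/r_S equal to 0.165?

3.18 kmol/m³

S_{R/S} = (k₁/k₂)·C_A⁻¹ ⇒ C_A = (S·k₂/k₁)^(-1).
= (0.165×0.364/0.191)^(-1) = (0.3145)^(-1) = 3.18 kmol/m³.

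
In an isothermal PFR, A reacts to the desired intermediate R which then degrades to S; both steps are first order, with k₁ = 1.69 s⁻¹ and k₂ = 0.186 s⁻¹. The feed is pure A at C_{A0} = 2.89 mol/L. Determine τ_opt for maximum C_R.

1.47 s

Setting dC_R/dτ = 0 gives τ_opt = ln(k₂/k₁)/(k₂−k₁).
= ln(0.186/1.69)/(0.186−1.69) = ln(0.1101)/-1.504 = -2.207/-1.504 = 1.47 s.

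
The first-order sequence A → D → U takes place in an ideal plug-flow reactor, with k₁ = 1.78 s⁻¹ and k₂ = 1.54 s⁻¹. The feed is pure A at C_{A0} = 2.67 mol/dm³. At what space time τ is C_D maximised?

0.603 s

For first-order series the maximum of C_D occurs at τ_opt = ln(k₂/k₁)/(k₂−k₁).
= ln(1.54/1.78)/(1.54−1.78) = ln(0.8652)/-0.2400 = -0.1448/-0.2400 = 0.603 s.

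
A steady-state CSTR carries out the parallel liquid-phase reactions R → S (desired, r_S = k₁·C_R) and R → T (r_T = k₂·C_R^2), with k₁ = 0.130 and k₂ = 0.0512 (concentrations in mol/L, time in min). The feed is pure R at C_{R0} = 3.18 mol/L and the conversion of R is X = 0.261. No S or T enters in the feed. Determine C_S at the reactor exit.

0.431 mol/L

Exit C_R = C_{R0}(1−X) = 3.18×0.739 = 2.350 mol/L.
In a CSTR the entire volume is at exit conditions, so r_S = 0.130×2.350 = 0.3055 and r_T = 0.0512×2.350^2 = 0.2828.
Fraction of consumed R going to S: r_S/(r_S+r_T) = 0.5193.
C_S = 0.5193·C_{R0}·X = 0.5193×3.18×0.261 = 0.431 mol/L.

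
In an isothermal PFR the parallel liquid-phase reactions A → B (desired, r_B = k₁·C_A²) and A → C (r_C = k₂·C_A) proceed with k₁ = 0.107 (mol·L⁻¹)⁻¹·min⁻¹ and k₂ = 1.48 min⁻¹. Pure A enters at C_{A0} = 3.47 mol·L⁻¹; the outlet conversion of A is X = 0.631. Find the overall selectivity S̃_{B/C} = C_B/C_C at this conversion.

C_A = C_{A0}(1−X) = 1.280 mol·L⁻¹.
Along a PFR/batch, dC_C/dC_A = −r_C/(r_B+r_C) = −k₂/(k₂+k₁·C_A).
Integrating from C_{A0} to C_A: C_C = (1.48/0.107)·ln[(1.48+0.107·3.47)/(1.48+0.107·1.28)] = 13.83·ln(1.851/1.617) = 1.872 mol·L⁻¹.
Then C_B = (C_{A0}−C_A) − C_C = 2.190 − 1.872 = 0.3180 mol·L⁻¹.
S̃_{B/C} = C_B/C_C = 0.3180/1.872 = 0.170.

0.170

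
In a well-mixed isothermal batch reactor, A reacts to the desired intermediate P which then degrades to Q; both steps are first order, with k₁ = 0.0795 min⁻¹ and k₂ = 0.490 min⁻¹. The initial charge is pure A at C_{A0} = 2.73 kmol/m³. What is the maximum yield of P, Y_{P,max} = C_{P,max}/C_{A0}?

Evaluating C_P at t_opt = ln(k₂/k₁)/(k₂−k₁) gives C_{P,max}/C_{A0} = (k₁/k₂)^[k₂/(k₂−k₁)].
= (0.0795/0.490)^(0.490/(0.490−0.0795)) = (0.1622)^(1.194) = 0.1141.

0.114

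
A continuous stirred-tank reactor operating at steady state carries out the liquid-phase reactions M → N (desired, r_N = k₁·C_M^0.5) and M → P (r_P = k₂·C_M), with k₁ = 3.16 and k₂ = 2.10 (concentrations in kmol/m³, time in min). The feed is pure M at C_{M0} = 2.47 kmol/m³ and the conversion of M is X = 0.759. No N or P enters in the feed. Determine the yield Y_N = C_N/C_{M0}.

Exit C_M = C_{M0}(1−X) = 2.47×0.241 = 0.5953 kmol/m³.
Rates in a CSTR are evaluated at the outlet concentration: r_N = 3.16×0.5953^0.5 = 2.438, r_P = 2.10×0.5953 = 1.250.
Fraction of consumed M going to N: r_N/(r_N+r_P) = 0.6611.
C_N = 0.6611·C_{M0}·X = 0.6611×2.47×0.759 = 1.24 kmol/m³; Y_N = C_N/C_{M0} = 0.502.

0.502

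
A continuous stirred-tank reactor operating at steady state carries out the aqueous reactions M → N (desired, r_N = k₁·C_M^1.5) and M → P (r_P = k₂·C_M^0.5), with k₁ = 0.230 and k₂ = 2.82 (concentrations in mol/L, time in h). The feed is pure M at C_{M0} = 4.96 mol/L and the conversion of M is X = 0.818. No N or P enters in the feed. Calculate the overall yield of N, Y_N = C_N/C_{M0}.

0.0561

Exit C_M = C_{M0}(1−X) = 4.96×0.182 = 0.9027 mol/L.
Rates in a CSTR are evaluated at the outlet concentration: r_N = 0.230×0.9027^1.5 = 0.1973, r_P = 2.82×0.9027^0.5 = 2.679.
Fraction of consumed M going to N: r_N/(r_N+r_P) = 0.06858.
C_N = 0.06858·C_{M0}·X = 0.06858×4.96×0.818 = 0.278 mol/L; Y_N = C_N/C_{M0} = 0.0561.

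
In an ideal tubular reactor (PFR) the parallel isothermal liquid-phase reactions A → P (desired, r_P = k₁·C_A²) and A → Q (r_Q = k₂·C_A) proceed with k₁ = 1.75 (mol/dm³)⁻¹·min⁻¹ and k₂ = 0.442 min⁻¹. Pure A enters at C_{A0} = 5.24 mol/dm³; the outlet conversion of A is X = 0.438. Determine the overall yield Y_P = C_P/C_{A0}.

C_A = C_{A0}(1−X) = 2.945 mol/dm³.
Along a PFR/batch, dC_Q/dC_A = −r_Q/(r_P+r_Q) = −k₂/(k₂+k₁·C_A).
Integrating from C_{A0} to C_A: C_Q = (0.442/1.75)·ln[(0.442+1.75·5.24)/(0.442+1.75·2.94)] = 0.2526·ln(9.612/5.596) = 0.1367 mol/dm³.
Then C_P = (C_{A0}−C_A) − C_Q = 2.295 − 0.1367 = 2.158 mol/dm³.
Y_P = C_P/C_{A0} = 2.158/5.24 = 0.412.

0.412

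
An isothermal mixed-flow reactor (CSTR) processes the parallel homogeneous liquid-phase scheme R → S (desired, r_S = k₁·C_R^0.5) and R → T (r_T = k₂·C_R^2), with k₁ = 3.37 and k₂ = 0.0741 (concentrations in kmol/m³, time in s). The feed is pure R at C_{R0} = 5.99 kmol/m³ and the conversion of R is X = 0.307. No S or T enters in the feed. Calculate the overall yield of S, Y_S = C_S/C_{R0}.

Exit C_R = C_{R0}(1−X) = 5.99×0.693 = 4.151 kmol/m³.
A CSTR operates uniformly at the exit composition, giving r_S = 6.866 and r_T = 1.277 (each k·C_R^n at C_R = 4.151).
Fraction of consumed R going to S: r_S/(r_S+r_T) = 0.8432.
C_S = 0.8432·C_{R0}·X = 0.8432×5.99×0.307 = 1.55 kmol/m³; Y_S = C_S/C_{R0} = 0.259.

0.259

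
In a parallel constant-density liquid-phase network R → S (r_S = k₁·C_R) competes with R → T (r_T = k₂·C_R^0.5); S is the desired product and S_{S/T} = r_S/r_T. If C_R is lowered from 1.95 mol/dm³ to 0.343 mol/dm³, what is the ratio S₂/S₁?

0.419

S_{S/T} = (k₁/k₂)·C_R^0.5, so S₂/S₁ = (C_{R,2}/C_{R,1})^0.5.
= (0.343/1.95)^0.5 = (0.1759)^0.5 = 0.419.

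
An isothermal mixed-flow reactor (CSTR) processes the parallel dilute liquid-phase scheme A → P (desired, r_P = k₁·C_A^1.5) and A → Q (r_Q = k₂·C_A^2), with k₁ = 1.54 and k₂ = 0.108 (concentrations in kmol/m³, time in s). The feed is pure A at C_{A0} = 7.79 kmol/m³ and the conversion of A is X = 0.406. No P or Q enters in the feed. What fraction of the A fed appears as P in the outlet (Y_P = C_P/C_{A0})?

0.353

Exit C_A = C_{A0}(1−X) = 7.79×0.594 = 4.627 kmol/m³.
Rates in a CSTR are evaluated at the outlet concentration: r_P = 1.54×4.627^1.5 = 15.33, r_Q = 0.108×4.627^2 = 2.312.
Fraction of consumed A going to P: r_P/(r_P+r_Q) = 0.8689.
C_P = 0.8689·C_{A0}·X = 0.8689×7.79×0.406 = 2.75 kmol/m³; Y_P = C_P/C_{A0} = 0.353.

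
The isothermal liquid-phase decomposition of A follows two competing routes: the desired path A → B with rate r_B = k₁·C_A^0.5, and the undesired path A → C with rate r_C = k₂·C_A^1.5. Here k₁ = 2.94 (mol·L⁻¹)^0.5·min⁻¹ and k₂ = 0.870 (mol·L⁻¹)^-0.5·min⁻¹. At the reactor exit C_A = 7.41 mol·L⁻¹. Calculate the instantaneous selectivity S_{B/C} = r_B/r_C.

S_{B/C} = r_B/r_C = (k₁·C_A^0.5)/(k₂·C_A^1.5) = (k₁/k₂)·C_A⁻¹.
= (2.94×7.410^0.5) / (0.870×7.410^1.5) = 8.003/17.55 = 0.456.

0.456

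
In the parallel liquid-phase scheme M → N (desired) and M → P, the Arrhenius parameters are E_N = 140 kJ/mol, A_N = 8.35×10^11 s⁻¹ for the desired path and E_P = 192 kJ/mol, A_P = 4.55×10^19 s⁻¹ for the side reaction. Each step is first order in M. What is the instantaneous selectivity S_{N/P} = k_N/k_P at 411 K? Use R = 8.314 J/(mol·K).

0.0746

Since both paths have the same order in M, the concentration cancels and S_{N/P} = k_N/k_P = (A_N/A_P)·exp[(E_P−E_N)/(RT)].
(E_P−E_N)/(RT) = (192−140)×10³/(8.314×411) = 52000/3417 = 15.22.
k_N/k_P = (8.35×10^11/4.55×10^19)·exp(15.22) = 1.835×10^-8 × 4.064×10^6 = 0.0746.
Since E_N < E_P, lowering the temperature improves selectivity toward N.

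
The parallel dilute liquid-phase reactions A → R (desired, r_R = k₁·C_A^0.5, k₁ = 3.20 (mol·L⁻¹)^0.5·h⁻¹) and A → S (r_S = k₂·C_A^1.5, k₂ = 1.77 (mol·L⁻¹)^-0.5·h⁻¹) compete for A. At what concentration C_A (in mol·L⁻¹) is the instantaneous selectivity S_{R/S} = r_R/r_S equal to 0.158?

11.4 mol·L⁻¹

S_{R/S} = (k₁/k₂)·C_A⁻¹ ⇒ C_A = (S·k₂/k₁)^(-1).
= (0.158×1.77/3.20)^(-1) = (0.08739)^(-1) = 11.4 mol·L⁻¹.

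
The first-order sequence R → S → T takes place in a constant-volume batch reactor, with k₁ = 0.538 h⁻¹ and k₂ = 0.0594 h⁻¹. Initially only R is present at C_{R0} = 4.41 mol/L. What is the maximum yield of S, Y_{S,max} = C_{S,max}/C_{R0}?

0.761

At the optimum, C_{S,max}/C_{R0} = (k₁/k₂)^[k₂/(k₂−k₁)].
= (0.538/0.0594)^(0.0594/(0.0594−0.538)) = (9.057)^(-0.1241) = 0.7607.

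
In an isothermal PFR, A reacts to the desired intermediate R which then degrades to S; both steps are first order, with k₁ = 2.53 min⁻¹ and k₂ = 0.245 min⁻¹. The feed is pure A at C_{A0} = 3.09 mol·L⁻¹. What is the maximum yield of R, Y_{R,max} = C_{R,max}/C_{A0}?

0.779

For a first-order series the maximum intermediate yield is C_{R,max}/C_{A0} = (k₁/k₂)^[k₂/(k₂−k₁)].
= (2.53/0.245)^(0.245/(0.245−2.53)) = (10.33)^(-0.1072) = 0.7785.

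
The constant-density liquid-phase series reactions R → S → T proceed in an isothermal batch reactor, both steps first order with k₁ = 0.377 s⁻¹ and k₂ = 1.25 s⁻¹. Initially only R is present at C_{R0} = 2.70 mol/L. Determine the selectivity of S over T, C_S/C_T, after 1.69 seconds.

0.597

For first-order series with pure R initially, C_S(t) = k₁C_{R0}/(k₂−k₁)·(e^(−k₁t) − e^(−k₂t)).
e^(−k₁t) = e^(−0.377×1.69) = e^(−0.6371) = 0.5288; e^(−k₂t) = e^(−2.112) = 0.1209.
C_S = 0.377×2.70/(1.25−0.377) × (0.5288−0.1209) = 1.166×0.4079 = 0.4756 mol/L.
C_R = C_{R0}e^(−k₁t) = 1.428 mol/L, so C_T = C_{R0}−C_R−C_S = 0.7966 mol/L; C_S/C_T = 0.597.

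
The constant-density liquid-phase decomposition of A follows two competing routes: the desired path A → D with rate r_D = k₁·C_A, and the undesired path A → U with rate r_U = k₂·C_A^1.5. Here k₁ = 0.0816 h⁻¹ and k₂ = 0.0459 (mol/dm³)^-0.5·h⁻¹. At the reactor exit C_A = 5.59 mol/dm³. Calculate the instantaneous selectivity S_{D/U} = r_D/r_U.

S_{D/U} = r_D/r_U = (k₁·C_A)/(k₂·C_A^1.5) = (k₁/k₂)·C_A^-0.5.
= (0.0816×5.590) / (0.0459×5.590^1.5) = 0.4561/0.6066 = 0.752.

0.752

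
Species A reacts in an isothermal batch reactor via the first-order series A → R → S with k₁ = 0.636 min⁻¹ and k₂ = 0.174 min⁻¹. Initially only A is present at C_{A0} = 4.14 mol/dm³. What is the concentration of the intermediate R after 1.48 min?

The intermediate concentration in a first-order A→B→C sequence is C_R = k₁C_{A0}(e^(−k₁t) − e^(−k₂t))/(k₂−k₁).
e^(−k₁t) = e^(−0.636×1.48) = e^(−0.9413) = 0.3901; e^(−k₂t) = e^(−0.2575) = 0.7730.
C_R = 0.636×4.14/(0.174−0.636) × (0.3901−0.7730) = (-5.699)×(-0.3828) = 2.182 mol/dm³.

2.18 mol/dm³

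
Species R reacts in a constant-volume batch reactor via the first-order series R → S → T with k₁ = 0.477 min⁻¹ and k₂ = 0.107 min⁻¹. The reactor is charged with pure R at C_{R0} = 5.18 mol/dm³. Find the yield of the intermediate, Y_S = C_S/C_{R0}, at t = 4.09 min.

0.649

Solving the coupled first-order balances gives C_S(t) = [k₁/(k₂−k₁)]·C_{R0}·(e^(−k₁t) − e^(−k₂t)).
e^(−k₁t) = e^(−0.477×4.09) = e^(−1.951) = 0.1421; e^(−k₂t) = e^(−0.4376) = 0.6456.
C_S = 0.477×5.18/(0.107−0.477) × (0.1421−0.6456) = (-6.678)×(-0.5034) = 3.362 mol/dm³.
Y_S = C_S/C_{R0} = 3.362/5.18 = 0.649.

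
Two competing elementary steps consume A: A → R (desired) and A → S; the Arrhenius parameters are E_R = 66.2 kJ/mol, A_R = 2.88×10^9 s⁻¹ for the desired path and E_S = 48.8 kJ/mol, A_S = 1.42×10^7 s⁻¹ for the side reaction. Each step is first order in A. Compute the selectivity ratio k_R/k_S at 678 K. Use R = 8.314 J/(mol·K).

Since both paths have the same order in A, the concentration cancels and S_{R/S} = k_R/k_S = (A_R/A_S)·exp[(E_S−E_R)/(RT)].
(E_S−E_R)/(RT) = (48.8−66.2)×10³/(8.314×678) = -17400/5637 = -3.087.
k_R/k_S = (2.88×10^9/1.42×10^7)·exp(-3.087) = 202.8 × 0.04565 = 9.26.

9.26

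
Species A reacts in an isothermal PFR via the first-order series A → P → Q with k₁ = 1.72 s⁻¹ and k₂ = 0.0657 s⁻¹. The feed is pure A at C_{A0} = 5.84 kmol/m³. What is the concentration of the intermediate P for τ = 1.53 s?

For first-order series with pure A initially, C_P(τ) = k₁C_{A0}/(k₂−k₁)·(e^(−k₁τ) − e^(−k₂τ)).
e^(−k₁τ) = e^(−1.72×1.53) = e^(−2.632) = 0.07196; e^(−k₂τ) = e^(−0.1005) = 0.9044.
C_P = 1.72×5.84/(0.0657−1.72) × (0.07196−0.9044) = (-6.072)×(-0.8324) = 5.054 kmol/m³.

5.05 kmol/m³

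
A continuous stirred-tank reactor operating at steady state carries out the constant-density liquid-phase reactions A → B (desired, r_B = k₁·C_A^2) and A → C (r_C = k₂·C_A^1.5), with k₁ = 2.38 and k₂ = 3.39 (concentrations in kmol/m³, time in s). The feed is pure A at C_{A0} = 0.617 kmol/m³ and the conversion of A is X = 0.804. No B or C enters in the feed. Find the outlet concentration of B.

Exit C_A = C_{A0}(1−X) = 0.617×0.196 = 0.1209 kmol/m³.
Rates in a CSTR are evaluated at the outlet concentration: r_B = 2.38×0.1209^2 = 0.03481, r_C = 3.39×0.1209^1.5 = 0.1426.
Fraction of consumed A going to B: r_B/(r_B+r_C) = 0.1962.
C_B = 0.1962·C_{A0}·X = 0.1962×0.617×0.804 = 0.0973 kmol/m³.

0.0973 kmol/m³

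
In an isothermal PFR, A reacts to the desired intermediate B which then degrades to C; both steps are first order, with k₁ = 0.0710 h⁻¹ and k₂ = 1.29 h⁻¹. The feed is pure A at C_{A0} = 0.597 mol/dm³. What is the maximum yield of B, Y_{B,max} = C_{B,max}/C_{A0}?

Evaluating C_B at τ_opt = ln(k₂/k₁)/(k₂−k₁) gives C_{B,max}/C_{A0} = (k₁/k₂)^[k₂/(k₂−k₁)].
= (0.0710/1.29)^(1.29/(1.29−0.0710)) = (0.05504)^(1.058) = 0.04649.

0.0465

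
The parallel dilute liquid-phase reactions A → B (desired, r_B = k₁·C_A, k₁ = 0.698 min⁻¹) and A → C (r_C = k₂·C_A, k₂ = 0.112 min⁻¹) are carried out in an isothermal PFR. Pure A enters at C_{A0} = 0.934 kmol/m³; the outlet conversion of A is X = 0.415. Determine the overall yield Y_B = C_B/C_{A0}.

0.358

C_A = C_{A0}(1−X) = 0.5464 kmol/m³.
Both paths are first order in A, so the instantaneous fraction to B is constant: dC_B/d(−C_A) = k₁/(k₁+k₂) = 0.8617.
C_B = 0.8617·(C_{A0}−C_A) = 0.8617×0.3876 = 0.334 kmol/m³.
Y_B = C_B/C_{A0} = 0.3340/0.934 = 0.358.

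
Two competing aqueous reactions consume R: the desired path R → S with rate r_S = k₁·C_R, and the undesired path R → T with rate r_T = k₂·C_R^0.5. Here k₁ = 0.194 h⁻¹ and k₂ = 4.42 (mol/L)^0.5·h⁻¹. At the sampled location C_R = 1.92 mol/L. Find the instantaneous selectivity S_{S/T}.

S_{S/T} = r_S/r_T = (k₁·C_R)/(k₂·C_R^0.5) = (k₁/k₂)·C_R^0.5.
= (0.194×1.920) / (4.42×1.920^0.5) = 0.3725/6.125 = 0.0608.
Since the desired path is higher order in R, keeping C_R high (PFR or concentrated feed) favours S.

0.0608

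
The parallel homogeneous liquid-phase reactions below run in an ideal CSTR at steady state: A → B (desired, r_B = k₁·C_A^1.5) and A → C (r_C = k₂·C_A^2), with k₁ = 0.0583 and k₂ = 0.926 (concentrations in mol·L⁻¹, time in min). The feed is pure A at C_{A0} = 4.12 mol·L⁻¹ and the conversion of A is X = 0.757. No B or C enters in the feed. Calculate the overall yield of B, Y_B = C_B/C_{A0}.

0.0448

Exit C_A = C_{A0}(1−X) = 4.12×0.243 = 1.001 mol·L⁻¹.
In a CSTR the entire volume is at exit conditions, so r_B = 0.0583×1.001^1.5 = 0.05840 and r_C = 0.926×1.001^2 = 0.9281.
Fraction of consumed A going to B: r_B/(r_B+r_C) = 0.05920.
C_B = 0.05920·C_{A0}·X = 0.05920×4.12×0.757 = 0.185 mol·L⁻¹; Y_B = C_B/C_{A0} = 0.0448.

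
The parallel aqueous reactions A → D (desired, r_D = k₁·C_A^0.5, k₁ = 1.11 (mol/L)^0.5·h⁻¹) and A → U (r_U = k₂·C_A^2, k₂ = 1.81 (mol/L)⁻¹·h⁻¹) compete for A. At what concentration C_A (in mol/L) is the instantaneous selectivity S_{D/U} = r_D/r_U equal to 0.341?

S_{D/U} = (k₁/k₂)·C_A^-1.5 ⇒ C_A = (S·k₂/k₁)^(1/(-1.5)).
= (0.341×1.81/1.11)^(-0.6667) = (0.5560)^(-0.6667) = 1.48 mol/L.

1.48 mol/L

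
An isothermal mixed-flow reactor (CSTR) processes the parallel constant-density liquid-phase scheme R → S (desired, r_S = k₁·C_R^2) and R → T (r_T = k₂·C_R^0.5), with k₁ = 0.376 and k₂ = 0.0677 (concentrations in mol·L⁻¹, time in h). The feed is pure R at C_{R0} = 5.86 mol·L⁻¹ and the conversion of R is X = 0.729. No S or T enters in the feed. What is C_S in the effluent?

3.92 mol·L⁻¹

Exit C_R = C_{R0}(1−X) = 5.86×0.271 = 1.588 mol·L⁻¹.
In a CSTR the entire volume is at exit conditions, so r_S = 0.376×1.588^2 = 0.9482 and r_T = 0.0677×1.588^0.5 = 0.08531.
Fraction of consumed R going to S: r_S/(r_S+r_T) = 0.9175.
C_S = 0.9175·C_{R0}·X = 0.9175×5.86×0.729 = 3.92 mol·L⁻¹.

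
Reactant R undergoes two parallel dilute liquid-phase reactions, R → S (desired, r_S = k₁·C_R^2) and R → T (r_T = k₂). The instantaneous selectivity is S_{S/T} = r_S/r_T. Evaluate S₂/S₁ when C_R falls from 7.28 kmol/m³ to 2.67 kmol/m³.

0.135

S_{S/T} = (k₁/k₂)·C_R^2, so S₂/S₁ = (C_{R,2}/C_{R,1})^2.
= (2.67/7.28)^2 = (0.3668)^2 = 0.135.
Selectivity toward S falls as C_R falls — high-concentration operation is favoured.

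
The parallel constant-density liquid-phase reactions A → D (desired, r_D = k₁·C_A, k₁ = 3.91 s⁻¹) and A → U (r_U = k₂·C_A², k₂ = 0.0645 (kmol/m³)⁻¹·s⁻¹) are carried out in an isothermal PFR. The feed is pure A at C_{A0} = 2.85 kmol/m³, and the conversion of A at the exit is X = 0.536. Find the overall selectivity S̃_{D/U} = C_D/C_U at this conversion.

29.1

C_A = C_{A0}(1−X) = 1.322 kmol/m³.
Along a PFR/batch, dC_D/dC_A = −r_D/(r_D+r_U) = −k₁/(k₁+k₂·C_A).
Integrating from C_{A0} to C_A: C_D = (3.91/0.0645)·ln[(3.91+0.0645·2.85)/(3.91+0.0645·1.32)] = 60.62·ln(4.094/3.995) = 1.477 kmol/m³.
C_U = (C_{A0}−C_A)−C_D = 0.05075 kmol/m³; S̃_{D/U} = 1.477/0.05075 = 29.1.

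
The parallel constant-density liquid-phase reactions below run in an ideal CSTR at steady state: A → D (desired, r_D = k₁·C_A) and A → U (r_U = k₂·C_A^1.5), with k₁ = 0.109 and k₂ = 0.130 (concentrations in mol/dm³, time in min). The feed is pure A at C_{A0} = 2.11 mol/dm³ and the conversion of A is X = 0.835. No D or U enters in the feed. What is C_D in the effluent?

1.03 mol/dm³

Exit C_A = C_{A0}(1−X) = 2.11×0.165 = 0.3482 mol/dm³.
A CSTR operates uniformly at the exit composition, giving r_D = 0.03795 and r_U = 0.02671 (each k·C_A^n at C_A = 0.3482).
Fraction of consumed A going to D: r_D/(r_D+r_U) = 0.5870.
C_D = 0.5870·C_{A0}·X = 0.5870×2.11×0.835 = 1.03 mol/dm³.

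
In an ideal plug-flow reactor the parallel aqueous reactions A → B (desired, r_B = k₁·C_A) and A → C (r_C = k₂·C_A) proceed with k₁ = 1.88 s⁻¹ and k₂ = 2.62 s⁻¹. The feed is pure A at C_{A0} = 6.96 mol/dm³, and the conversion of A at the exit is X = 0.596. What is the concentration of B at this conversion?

1.73 mol/dm³

C_A = C_{A0}(1−X) = 2.812 mol/dm³.
Both paths are first order in A, so the instantaneous fraction to B is constant: dC_B/d(−C_A) = k₁/(k₁+k₂) = 0.4178.
C_B = 0.4178·(C_{A0}−C_A) = 0.4178×4.148 = 1.73 mol/dm³.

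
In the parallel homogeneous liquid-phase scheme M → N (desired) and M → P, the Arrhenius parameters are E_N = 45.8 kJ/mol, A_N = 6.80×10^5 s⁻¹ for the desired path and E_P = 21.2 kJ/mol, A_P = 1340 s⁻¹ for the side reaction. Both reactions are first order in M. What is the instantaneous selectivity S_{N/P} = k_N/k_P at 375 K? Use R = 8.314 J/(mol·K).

k_N/k_P = (A_N/A_P)·exp[−(E_N−E_P)/(RT)] = (A_N/A_P)·exp[(E_P−E_N)/(RT)].
(E_P−E_N)/(RT) = (21.2−45.8)×10³/(8.314×375) = -24600/3118 = -7.890.
k_N/k_P = (6.80×10^5/1340)·exp(-7.890) = 507.5 × 3.744×10^-4 = 0.190.

0.190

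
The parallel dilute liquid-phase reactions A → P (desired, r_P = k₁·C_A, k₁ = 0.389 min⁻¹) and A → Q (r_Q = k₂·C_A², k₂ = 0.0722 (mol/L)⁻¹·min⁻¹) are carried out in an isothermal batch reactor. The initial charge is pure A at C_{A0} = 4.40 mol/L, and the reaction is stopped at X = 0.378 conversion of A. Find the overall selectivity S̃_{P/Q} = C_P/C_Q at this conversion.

1.52

C_A = C_{A0}(1−X) = 2.737 mol/L.
Along a PFR/batch, dC_P/dC_A = −r_P/(r_P+r_Q) = −k₁/(k₁+k₂·C_A).
Integrating from C_{A0} to C_A: C_P = (0.389/0.0722)·ln[(0.389+0.0722·4.40)/(0.389+0.0722·2.74)] = 5.388·ln(0.7067/0.5866) = 1.003 mol/L.
C_Q = (C_{A0}−C_A)−C_P = 0.6598 mol/L; S̃_{P/Q} = 1.003/0.6598 = 1.52.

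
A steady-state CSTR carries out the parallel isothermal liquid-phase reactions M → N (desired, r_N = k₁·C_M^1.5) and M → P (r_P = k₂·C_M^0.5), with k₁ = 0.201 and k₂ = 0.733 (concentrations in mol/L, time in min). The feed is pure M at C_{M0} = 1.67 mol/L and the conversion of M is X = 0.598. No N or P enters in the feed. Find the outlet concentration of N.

0.155 mol/L

Exit C_M = C_{M0}(1−X) = 1.67×0.402 = 0.6713 mol/L.
Rates in a CSTR are evaluated at the outlet concentration: r_N = 0.201×0.6713^1.5 = 0.1106, r_P = 0.733×0.6713^0.5 = 0.6006.
Fraction of consumed M going to N: r_N/(r_N+r_P) = 0.1555.
C_N = 0.1555·C_{M0}·X = 0.1555×1.67×0.598 = 0.155 mol/L.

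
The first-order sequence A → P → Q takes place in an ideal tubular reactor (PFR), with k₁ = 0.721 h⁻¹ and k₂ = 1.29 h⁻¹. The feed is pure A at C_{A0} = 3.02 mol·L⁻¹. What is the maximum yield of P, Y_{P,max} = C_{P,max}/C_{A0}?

0.267

At the optimum, C_{P,max}/C_{A0} = (k₁/k₂)^[k₂/(k₂−k₁)].
= (0.721/1.29)^(1.29/(1.29−0.721)) = (0.5589)^(2.267) = 0.2674.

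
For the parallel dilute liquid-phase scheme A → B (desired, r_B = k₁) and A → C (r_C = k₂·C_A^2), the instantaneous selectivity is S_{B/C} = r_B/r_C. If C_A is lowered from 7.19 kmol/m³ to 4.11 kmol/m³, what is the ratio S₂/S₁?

3.06

S_{B/C} = (k₁/k₂)·C_A^-2, so S₂/S₁ = (C_{A,2}/C_{A,1})^-2.
= (4.11/7.19)^(-2) = (0.5716)^(-2) = 3.06.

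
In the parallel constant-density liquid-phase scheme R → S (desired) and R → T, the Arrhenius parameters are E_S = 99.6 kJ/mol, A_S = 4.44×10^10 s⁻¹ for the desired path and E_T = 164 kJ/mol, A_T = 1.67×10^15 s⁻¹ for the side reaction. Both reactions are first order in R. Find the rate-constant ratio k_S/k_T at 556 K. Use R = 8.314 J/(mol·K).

29.9

Since both paths have the same order in R, the concentration cancels and S_{S/T} = k_S/k_T = (A_S/A_T)·exp[(E_T−E_S)/(RT)].
(E_T−E_S)/(RT) = (164−99.6)×10³/(8.314×556) = 64400/4623 = 13.93.
k_S/k_T = (4.44×10^10/1.67×10^15)·exp(13.93) = 2.659×10^-5 × 1.123×10^6 = 29.9.
Since E_S < E_T, lowering the temperature improves selectivity toward S.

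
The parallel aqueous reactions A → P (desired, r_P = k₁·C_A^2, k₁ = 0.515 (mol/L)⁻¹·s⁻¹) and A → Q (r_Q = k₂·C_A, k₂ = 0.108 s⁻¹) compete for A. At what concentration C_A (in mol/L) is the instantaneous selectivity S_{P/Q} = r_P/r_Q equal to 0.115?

0.0241 mol/L

S_{P/Q} = (k₁/k₂)·C_A ⇒ C_A = S·k₂/k₁.
= 0.115×0.108/0.515 = 0.0241 mol/L.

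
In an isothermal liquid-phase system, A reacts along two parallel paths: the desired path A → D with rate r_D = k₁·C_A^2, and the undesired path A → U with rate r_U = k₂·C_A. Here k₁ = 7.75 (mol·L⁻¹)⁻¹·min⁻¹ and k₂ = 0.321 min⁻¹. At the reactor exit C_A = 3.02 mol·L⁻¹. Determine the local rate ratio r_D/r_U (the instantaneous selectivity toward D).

72.9

S_{D/U} = r_D/r_U = (k₁·C_A^2)/(k₂·C_A) = (k₁/k₂)·C_A.
= (7.75×3.020^2) / (0.321×3.020) = 70.68/0.9694 = 72.9.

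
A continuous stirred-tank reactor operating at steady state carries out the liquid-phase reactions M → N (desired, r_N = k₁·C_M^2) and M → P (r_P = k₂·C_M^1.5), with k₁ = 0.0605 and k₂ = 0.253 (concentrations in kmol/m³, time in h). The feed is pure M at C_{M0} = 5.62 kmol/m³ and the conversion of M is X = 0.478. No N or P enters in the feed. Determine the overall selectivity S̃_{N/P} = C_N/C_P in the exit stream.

Exit C_M = C_{M0}(1−X) = 5.62×0.522 = 2.934 kmol/m³.
In a CSTR the entire volume is at exit conditions, so r_N = 0.0605×2.934^2 = 0.5207 and r_P = 0.253×2.934^1.5 = 1.271.
Overall selectivity = C_N/C_P = r_Nτ/(r_Pτ) = r_N/r_P = 0.410.

0.410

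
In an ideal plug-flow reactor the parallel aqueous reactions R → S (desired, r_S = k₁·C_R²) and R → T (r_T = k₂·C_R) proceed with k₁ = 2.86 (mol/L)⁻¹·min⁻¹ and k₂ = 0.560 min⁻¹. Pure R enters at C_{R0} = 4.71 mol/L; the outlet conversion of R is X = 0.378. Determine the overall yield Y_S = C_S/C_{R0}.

C_R = C_{R0}(1−X) = 2.930 mol/L.
Along a PFR/batch, dC_T/dC_R = −r_T/(r_S+r_T) = −k₂/(k₂+k₁·C_R).
Integrating from C_{R0} to C_R: C_T = (0.560/2.86)·ln[(0.560+2.86·4.71)/(0.560+2.86·2.93)] = 0.1958·ln(14.03/8.939) = 0.08828 mol/L.
Then C_S = (C_{R0}−C_R) − C_T = 1.780 − 0.08828 = 1.692 mol/L.
Y_S = C_S/C_{R0} = 1.692/4.71 = 0.359.

0.359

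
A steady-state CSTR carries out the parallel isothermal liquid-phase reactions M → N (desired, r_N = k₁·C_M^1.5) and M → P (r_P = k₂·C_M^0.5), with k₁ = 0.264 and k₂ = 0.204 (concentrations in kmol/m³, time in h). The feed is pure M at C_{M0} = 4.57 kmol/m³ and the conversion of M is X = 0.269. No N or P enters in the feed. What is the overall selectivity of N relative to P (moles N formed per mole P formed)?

4.32

Exit C_M = C_{M0}(1−X) = 4.57×0.731 = 3.341 kmol/m³.
In a CSTR the entire volume is at exit conditions, so r_N = 0.264×3.341^1.5 = 1.612 and r_P = 0.204×3.341^0.5 = 0.3729.
Overall selectivity = C_N/C_P = r_Nτ/(r_Pτ) = r_N/r_P = 4.32.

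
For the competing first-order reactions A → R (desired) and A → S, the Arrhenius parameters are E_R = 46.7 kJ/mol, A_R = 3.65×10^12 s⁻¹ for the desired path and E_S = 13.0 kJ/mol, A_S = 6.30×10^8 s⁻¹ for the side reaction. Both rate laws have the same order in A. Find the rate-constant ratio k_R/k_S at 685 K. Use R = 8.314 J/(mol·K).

k_R/k_S = (A_R/A_S)·exp[−(E_R−E_S)/(RT)] = (A_R/A_S)·exp[(E_S−E_R)/(RT)].
(E_S−E_R)/(RT) = (13.0−46.7)×10³/(8.314×685) = -33700/5695 = -5.917.
k_R/k_S = (3.65×10^12/6.30×10^8)·exp(-5.917) = 5794 × 0.002692 = 15.6.

15.6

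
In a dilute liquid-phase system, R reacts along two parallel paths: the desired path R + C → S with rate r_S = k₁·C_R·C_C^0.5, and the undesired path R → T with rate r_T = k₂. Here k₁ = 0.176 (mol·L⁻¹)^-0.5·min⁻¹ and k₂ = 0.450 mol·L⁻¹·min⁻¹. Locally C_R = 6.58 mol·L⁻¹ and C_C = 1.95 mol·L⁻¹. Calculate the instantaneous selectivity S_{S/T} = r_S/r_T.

S_{S/T} = r_S/r_T = (k₁·C_R·C_C^0.5)/(k₂) = (k₁/k₂)·C_R·C_C^0.5.
= (0.176×6.580×1.950^0.5) / (0.450) = 1.617/0.4500 = 3.59.

3.59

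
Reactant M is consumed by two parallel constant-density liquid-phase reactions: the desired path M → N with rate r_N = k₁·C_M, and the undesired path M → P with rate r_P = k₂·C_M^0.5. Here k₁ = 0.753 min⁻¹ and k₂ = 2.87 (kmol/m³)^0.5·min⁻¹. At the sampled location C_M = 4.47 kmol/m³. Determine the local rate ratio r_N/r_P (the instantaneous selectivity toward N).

0.555

S_{N/P} = r_N/r_P = (k₁·C_M)/(k₂·C_M^0.5) = (k₁/k₂)·C_M^0.5.
= (0.753×4.470) / (2.87×4.470^0.5) = 3.366/6.068 = 0.555.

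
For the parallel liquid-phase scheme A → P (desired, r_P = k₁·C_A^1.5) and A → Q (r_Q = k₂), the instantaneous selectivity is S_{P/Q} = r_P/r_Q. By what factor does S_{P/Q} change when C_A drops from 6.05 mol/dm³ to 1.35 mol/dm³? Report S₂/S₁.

S_{P/Q} = (k₁/k₂)·C_A^1.5, so S₂/S₁ = (C_{A,2}/C_{A,1})^1.5.
= (1.35/6.05)^1.5 = (0.2231)^1.5 = 0.105.

0.105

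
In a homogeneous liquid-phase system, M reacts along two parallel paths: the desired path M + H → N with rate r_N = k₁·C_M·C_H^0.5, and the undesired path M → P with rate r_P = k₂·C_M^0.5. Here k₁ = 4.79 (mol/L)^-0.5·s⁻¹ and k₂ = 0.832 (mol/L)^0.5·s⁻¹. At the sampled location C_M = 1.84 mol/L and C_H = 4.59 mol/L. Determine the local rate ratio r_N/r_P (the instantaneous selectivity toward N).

S_{N/P} = r_N/r_P = (k₁·C_M·C_H^0.5)/(k₂·C_M^0.5) = (k₁/k₂)·C_M^0.5·C_H^0.5.
= (4.79×1.840×4.590^0.5) / (0.832×1.840^0.5) = 18.88/1.129 = 16.7.
Since the desired path is higher order in M, keeping C_M high (PFR or concentrated feed) favours N.

16.7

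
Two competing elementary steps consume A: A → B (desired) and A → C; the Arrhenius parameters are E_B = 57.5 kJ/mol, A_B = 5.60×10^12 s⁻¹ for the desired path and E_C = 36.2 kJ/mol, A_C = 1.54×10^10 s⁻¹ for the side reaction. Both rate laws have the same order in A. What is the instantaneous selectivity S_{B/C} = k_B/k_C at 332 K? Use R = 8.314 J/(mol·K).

0.162

Since both paths have the same order in A, the concentration cancels and S_{B/C} = k_B/k_C = (A_B/A_C)·exp[(E_C−E_B)/(RT)].
(E_C−E_B)/(RT) = (36.2−57.5)×10³/(8.314×332) = -21300/2760 = -7.717.
k_B/k_C = (5.60×10^12/1.54×10^10)·exp(-7.717) = 363.6 × 4.453×10^-4 = 0.162.
Since E_B > E_C, raising the temperature improves selectivity toward B.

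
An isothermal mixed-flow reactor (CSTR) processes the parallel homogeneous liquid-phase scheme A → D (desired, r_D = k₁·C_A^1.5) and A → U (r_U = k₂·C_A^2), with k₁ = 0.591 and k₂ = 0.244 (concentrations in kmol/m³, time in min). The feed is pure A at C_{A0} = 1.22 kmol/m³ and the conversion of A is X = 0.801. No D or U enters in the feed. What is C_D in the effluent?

0.812 kmol/m³

Exit C_A = C_{A0}(1−X) = 1.22×0.199 = 0.2428 kmol/m³.
In a CSTR the entire volume is at exit conditions, so r_D = 0.591×0.2428^1.5 = 0.07070 and r_U = 0.244×0.2428^2 = 0.01438.
Fraction of consumed A going to D: r_D/(r_D+r_U) = 0.8310.
C_D = 0.8310·C_{A0}·X = 0.8310×1.22×0.801 = 0.812 kmol/m³.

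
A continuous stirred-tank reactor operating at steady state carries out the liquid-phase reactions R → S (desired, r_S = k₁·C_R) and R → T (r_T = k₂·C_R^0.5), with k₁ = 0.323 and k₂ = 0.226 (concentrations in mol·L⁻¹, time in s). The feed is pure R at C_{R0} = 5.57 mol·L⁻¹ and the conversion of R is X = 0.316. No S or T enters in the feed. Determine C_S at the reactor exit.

1.30 mol·L⁻¹

Exit C_R = C_{R0}(1−X) = 5.57×0.684 = 3.810 mol·L⁻¹.
Rates in a CSTR are evaluated at the outlet concentration: r_S = 0.323×3.810 = 1.231, r_T = 0.226×3.810^0.5 = 0.4411.
Fraction of consumed R going to S: r_S/(r_S+r_T) = 0.7361.
C_S = 0.7361·C_{R0}·X = 0.7361×5.57×0.316 = 1.30 mol·L⁻¹.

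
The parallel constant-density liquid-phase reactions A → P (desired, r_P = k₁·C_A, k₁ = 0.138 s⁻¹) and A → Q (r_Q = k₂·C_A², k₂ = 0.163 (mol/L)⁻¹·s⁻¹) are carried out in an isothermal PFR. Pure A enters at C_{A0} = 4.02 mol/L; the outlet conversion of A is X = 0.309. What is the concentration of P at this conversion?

0.250 mol/L

C_A = C_{A0}(1−X) = 2.778 mol/L.
Along a PFR/batch, dC_P/dC_A = −r_P/(r_P+r_Q) = −k₁/(k₁+k₂·C_A).
Integrating from C_{A0} to C_A: C_P = (0.138/0.163)·ln[(0.138+0.163·4.02)/(0.138+0.163·2.78)] = 0.8466·ln(0.7933/0.5908) = 0.2495 mol/L.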